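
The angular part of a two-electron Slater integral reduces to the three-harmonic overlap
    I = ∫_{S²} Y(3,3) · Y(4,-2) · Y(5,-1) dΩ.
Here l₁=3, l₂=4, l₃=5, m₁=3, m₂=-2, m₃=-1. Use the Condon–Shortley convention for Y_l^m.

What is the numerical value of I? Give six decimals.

m-sum 0 ✓  L=12 even ✓  1≤5≤7 ✓
Π(2lᵢ+1) = 7×9×11 = 693
triangle coeff Δ(3,4,5) = 1/180180
Σ_t [0,2]: t=0:+1/576 t=1:−1/144 t=2:+1/576 = -1/288
(3j)²=20/1001 [(3 4 5; 0 0 0)], sign=+1
Σ_t [0,0]: t=0:+1/2304 = 1/2304
(3j)²=75/4004 [(3 4 5; 3 -2 -1)], sign=+1
⇒ 4πI² = 3375/13013
I = (+1)√(3375/13013/(4π)) = 0.14366244

0.143662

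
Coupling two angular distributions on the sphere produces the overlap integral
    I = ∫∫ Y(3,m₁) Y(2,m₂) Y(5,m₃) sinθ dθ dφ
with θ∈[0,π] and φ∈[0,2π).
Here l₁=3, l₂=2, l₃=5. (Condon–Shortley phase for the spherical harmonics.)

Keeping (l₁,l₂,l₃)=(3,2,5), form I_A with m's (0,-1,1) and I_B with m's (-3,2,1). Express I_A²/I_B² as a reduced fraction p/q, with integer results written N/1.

Shared (l₁,l₂,l₃)=(3,2,5): N and (l;000)² cancel in I_A²/I_B².
A: Δ = 0!·6!·4!/11! = 1/2310; Racah Σ t=0..0: t=0:+1/216 = 1/216; ⇒ 3j(3 2 5; 0 -1 1)² = 8/231, sgn +1
B: Δ = 0!·6!·4!/11! = 1/2310; Racah Σ t=0..0: t=0:+1/17280 = 1/17280; ⇒ 3j(3 2 5; -3 2 1)² = 1/2310, sgn +1
I_A²/I_B² = (8/231)/(1/2310) = 80/1

80/1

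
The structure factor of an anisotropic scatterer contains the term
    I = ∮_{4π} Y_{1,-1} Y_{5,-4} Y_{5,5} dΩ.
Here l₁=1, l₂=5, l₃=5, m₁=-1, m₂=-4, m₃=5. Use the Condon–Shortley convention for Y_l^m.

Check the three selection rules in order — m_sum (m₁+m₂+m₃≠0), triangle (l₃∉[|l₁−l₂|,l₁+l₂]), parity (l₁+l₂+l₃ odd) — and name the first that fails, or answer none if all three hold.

azimuthal sum: -1 − 4 + 5 = 0  ✓
4 ≤ 5 ≤ 6 (triangle on l)  ✓
L = 1 + 5 + 5 = 11 (odd)  ✗

parity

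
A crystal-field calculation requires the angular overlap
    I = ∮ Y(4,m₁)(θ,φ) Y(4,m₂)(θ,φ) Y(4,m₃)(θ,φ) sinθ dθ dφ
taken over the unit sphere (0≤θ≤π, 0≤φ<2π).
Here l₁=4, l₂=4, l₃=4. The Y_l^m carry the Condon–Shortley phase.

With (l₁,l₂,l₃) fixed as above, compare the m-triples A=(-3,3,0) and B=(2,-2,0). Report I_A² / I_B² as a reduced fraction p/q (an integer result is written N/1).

Shared (l₁,l₂,l₃)=(4,4,4): N and (l;000)² cancel in I_A²/I_B².
A: Δ = 4!·4!·4!/13! = 1/450450; Racah Σ t=3..4: t=3:−1/3456 t=4:+1/864 = 1/1152; ⇒ 3j(4 4 4; -3 3 0)² = 7/286, sgn +1
B: Δ = 4!·4!·4!/13! = 1/450450; Racah Σ t=0..2: t=0:+1/384 t=1:−1/216 t=2:+1/2304 = -11/6912; ⇒ 3j(4 4 4; 2 -2 0)² = 11/1638, sgn -1
I_A²/I_B² = (7/286)/(11/1638) = 441/121

441/121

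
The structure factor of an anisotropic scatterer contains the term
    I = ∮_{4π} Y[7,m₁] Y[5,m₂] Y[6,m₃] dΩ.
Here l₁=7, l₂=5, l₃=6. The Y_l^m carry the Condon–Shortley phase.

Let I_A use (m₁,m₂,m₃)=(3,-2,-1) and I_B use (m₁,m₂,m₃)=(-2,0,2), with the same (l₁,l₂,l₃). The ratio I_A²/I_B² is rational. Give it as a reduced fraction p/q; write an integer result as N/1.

42/1

Same 7,5,6: normalisation and zero-m 3j drop out of the ratio.
A: Δ: 6! 8! 4! / 19! → 1/174594420; sum: t=0:+1/2488320 t=1:−1/345600 t=2:+1/414720 t=3:−1/4354560 = -1/3225600; 3j²(7 5 6; 3 -2 -1) = Δ·Π!·Σ² = 81/92378  (sign +1)
B: Δ: 6! 8! 4! / 19! → 1/174594420; sum: t=1:−1/116121600 t=2:+1/1451520 t=3:−1/207360 t=4:+1/207360 t=5:−1/1658880 = 1/12902400; 3j²(7 5 6; -2 0 2) = Δ·Π!·Σ² = 27/1293292  (sign +1)
I_A²/I_B² = (81/92378)/(27/1293292) = 42/1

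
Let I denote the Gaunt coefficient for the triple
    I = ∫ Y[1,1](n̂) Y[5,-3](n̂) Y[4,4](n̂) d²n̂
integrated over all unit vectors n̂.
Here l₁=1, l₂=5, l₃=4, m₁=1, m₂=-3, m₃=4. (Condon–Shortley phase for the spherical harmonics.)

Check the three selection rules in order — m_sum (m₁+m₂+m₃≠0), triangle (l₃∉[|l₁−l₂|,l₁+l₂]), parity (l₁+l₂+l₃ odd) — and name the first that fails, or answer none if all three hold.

m_sum

m₁+m₂+m₃ = 1 − 3 + 4 = 2  ✗
triangle: |1−5|=4 ≤ l₃=4 ≤ 1+5=6
parity: l₁+l₂+l₃ = 10 is even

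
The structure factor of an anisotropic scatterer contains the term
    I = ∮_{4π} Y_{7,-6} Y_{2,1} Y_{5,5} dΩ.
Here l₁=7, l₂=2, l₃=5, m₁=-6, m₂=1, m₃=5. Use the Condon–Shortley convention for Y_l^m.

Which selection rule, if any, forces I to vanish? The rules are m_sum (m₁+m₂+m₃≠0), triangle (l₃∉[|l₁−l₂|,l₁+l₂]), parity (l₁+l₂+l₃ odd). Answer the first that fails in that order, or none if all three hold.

Σmᵢ = 0  ✓
l₃∈[|l₁−l₂|,l₁+l₂]=[5,9], have l₃=5  ✓
Σlᵢ = 14 ⇒ even  ✓

none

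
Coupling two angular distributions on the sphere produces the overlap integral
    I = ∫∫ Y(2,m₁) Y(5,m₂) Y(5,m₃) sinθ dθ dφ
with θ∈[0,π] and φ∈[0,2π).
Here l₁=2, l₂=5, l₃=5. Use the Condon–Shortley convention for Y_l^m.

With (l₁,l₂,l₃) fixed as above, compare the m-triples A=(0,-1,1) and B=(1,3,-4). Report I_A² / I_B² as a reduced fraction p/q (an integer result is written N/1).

Shared (l₁,l₂,l₃)=(2,5,5): N and (l;000)² cancel in I_A²/I_B².
A: Δ = 2!·2!·8!/13! = 1/38610; Racah Σ t=0..2: t=0:+1/2304 t=1:−1/720 t=2:+1/5760 = -1/1280; ⇒ 3j(2 5 5; 0 -1 1)² = 27/1430, sgn -1
B: Δ = 2!·2!·8!/13! = 1/38610; Racah Σ t=0..1: t=0:+1/80640 t=1:−1/10080 = -1/11520; ⇒ 3j(2 5 5; 1 3 -4)² = 49/1430, sgn +1
I_A²/I_B² = (27/1430)/(49/1430) = 27/49

27/49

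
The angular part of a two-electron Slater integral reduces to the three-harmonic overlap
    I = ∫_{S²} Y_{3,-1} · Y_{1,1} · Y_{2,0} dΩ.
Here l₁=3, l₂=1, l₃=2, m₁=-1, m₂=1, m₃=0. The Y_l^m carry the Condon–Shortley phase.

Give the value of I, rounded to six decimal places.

-0.202301

m-sum 0 ✓  L=6 even ✓  2≤2≤4 ✓
Π(2lᵢ+1) = 7×3×5 = 105
triangle coeff Δ(3,1,2) = 1/105
Σ_t [1,1]: t=1:−1/4 = -1/4
(3j)²=3/35 [(3 1 2; 0 0 0)], sign=-1
Σ_t [2,2]: t=2:+1/8 = 1/8
(3j)²=2/35 [(3 1 2; -1 1 0)], sign=+1
⇒ 4πI² = 18/35
I = (-1)√(18/35/(4π)) = -0.20230066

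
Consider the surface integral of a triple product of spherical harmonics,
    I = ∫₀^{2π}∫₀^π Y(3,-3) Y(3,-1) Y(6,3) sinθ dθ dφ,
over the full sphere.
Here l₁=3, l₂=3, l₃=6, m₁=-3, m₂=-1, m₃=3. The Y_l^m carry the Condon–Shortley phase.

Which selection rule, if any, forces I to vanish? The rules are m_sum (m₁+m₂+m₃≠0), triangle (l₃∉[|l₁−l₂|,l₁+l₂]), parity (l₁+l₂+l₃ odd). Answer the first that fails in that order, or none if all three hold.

m_sum

Σmᵢ = -1  ✗
l₃∈[|l₁−l₂|,l₁+l₂]=[0,6], have l₃=6
Σlᵢ = 12 ⇒ even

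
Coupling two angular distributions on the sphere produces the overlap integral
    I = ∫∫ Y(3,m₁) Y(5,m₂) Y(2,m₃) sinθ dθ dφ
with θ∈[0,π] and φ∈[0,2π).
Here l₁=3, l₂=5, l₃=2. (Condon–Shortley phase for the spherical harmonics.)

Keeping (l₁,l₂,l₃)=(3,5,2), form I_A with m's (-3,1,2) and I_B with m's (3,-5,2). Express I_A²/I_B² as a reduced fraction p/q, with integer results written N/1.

l's match ⇒ only the (l;m) 3-j factors differ between A and B.
A: triangle coeff Δ(3,5,2) = 1/2310; Σ_t [6,6]: t=6:+1/17280 = 1/17280; (3j)²=1/2310 [(3 5 2; -3 1 2)], sign=+1
B: triangle coeff Δ(3,5,2) = 1/2310; Σ_t [0,0]: t=0:+1/17280 = 1/17280; (3j)²=1/11 [(3 5 2; 3 -5 2)], sign=+1
I_A²/I_B² = (1/2310)/(1/11) = 1/210

1/210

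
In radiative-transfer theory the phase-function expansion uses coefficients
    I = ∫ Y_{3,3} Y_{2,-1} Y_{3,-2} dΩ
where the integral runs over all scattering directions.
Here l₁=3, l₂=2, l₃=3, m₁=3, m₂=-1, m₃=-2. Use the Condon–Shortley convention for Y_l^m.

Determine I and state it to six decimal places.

-0.210261

Rules hold: Σm=0, L=8 even, 1≤3≤5.
N = 7·5·7 = 245
Δ = 2!·4!·2!/9! = 1/3780
Racah Σ t=0..2: t=0:+1/24 t=1:−1/4 t=2:+1/24 = -1/6
⇒ 3j(3 2 3; 0 0 0)² = 4/105, sgn +1
Racah Σ t=0..0: t=0:+1/48 = 1/48
⇒ 3j(3 2 3; 3 -1 -2)² = 5/84, sgn -1
4πI² = N·(3j₀)²·(3jₘ)² = 5/9
I = -1·√(0.555556/4π) = -0.21026104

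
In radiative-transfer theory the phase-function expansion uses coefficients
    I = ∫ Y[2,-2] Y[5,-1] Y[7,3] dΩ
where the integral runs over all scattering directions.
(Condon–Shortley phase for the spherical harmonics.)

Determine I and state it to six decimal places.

m-sum 0 ✓  L=14 even ✓  3≤7≤7 ✓
Π(2lᵢ+1) = 5×11×15 = 825
triangle coeff Δ(2,5,7) = 1/15015
Σ_t [0,0]: t=0:+1/57600 = 1/57600
(3j)²=21/715 [(2 5 7; 0 0 0)], sign=-1
Σ_t [0,0]: t=0:+1/414720 = 1/414720
(3j)²=2/143 [(2 5 7; -2 -1 3)], sign=+1
⇒ 4πI² = 630/1859
I = (-1)√(630/1859/(4π)) = -0.16421985

-0.164220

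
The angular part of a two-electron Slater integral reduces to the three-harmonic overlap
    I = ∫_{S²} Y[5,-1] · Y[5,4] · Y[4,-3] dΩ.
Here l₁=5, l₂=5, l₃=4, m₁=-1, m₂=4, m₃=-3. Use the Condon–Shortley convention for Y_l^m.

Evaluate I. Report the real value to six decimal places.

Rules hold: Σm=0, L=14 even, 0≤4≤10.
N = 11·11·9 = 1089
Δ = 6!·4!·4!/15! = 1/3153150
Racah Σ t=1..5: t=1:−1/69120 t=2:+1/1728 t=3:−1/576 t=4:+1/1728 t=5:−1/69120 = -7/11520
⇒ 3j(5 5 4; 0 0 0)² = 2/143, sgn -1
Racah Σ t=5..6: t=5:−1/17280 t=6:+1/103680 = -1/20736
⇒ 3j(5 5 4; -1 4 -3)² = 10/429, sgn +1
4πI² = N·(3j₀)²·(3jₘ)² = 60/169
I = -1·√(0.35503/4π) = -0.16808437

-0.168084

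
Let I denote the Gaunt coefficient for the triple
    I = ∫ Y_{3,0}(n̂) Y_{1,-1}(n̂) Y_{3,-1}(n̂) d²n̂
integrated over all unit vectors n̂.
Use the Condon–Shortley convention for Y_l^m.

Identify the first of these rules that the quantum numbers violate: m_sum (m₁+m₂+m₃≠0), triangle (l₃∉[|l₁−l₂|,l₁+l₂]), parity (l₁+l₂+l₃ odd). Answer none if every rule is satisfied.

m_sum

Σmᵢ = -2  ✗
l₃∈[|l₁−l₂|,l₁+l₂]=[2,4], have l₃=3
Σlᵢ = 7 ⇒ odd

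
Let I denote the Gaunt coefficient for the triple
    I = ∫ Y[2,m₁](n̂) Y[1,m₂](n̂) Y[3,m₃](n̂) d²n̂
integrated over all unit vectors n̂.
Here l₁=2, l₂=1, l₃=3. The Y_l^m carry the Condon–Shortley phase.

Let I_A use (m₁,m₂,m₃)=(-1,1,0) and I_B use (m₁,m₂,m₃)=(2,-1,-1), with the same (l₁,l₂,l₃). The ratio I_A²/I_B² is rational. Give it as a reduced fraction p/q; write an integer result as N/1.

l's match ⇒ only the (l;m) 3-j factors differ between A and B.
A: triangle coeff Δ(2,1,3) = 1/105; Σ_t [0,0]: t=0:+1/12 = 1/12; (3j)²=1/35 [(2 1 3; -1 1 0)], sign=-1
B: triangle coeff Δ(2,1,3) = 1/105; Σ_t [0,0]: t=0:+1/48 = 1/48; (3j)²=1/105 [(2 1 3; 2 -1 -1)], sign=+1
I_A²/I_B² = (1/35)/(1/105) = 3/1

3/1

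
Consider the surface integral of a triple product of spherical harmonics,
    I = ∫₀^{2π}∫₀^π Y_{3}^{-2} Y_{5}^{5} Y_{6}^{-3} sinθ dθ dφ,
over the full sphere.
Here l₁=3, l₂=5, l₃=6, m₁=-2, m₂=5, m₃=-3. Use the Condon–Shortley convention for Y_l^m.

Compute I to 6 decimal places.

m-sum 0 ✓  L=14 even ✓  2≤6≤8 ✓
Π(2lᵢ+1) = 7×11×13 = 1001
triangle coeff Δ(3,5,6) = 1/675675
Σ_t [0,2]: t=0:+1/8640 t=1:−1/2304 t=2:+1/8640 = -7/34560
(3j)²=7/429 [(3 5 6; 0 0 0)], sign=-1
Σ_t [2,2]: t=2:+1/483840 = 1/483840
(3j)²=6/1001 [(3 5 6; -2 5 -3)], sign=-1
⇒ 4πI² = 14/143
I = (+1)√(14/143/(4π)) = 0.08826552

0.088266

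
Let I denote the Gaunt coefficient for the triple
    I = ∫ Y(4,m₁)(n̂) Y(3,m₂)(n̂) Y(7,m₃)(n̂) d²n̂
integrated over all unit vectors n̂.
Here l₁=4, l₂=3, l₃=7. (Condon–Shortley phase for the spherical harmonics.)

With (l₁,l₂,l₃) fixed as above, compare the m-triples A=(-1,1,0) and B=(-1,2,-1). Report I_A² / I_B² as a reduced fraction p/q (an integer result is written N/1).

Same 4,3,7: normalisation and zero-m 3j drop out of the ratio.
A: Δ: 0! 8! 6! / 15! → 1/45045; sum: t=0:+1/34560 = 1/34560; 3j²(4 3 7; -1 1 0) = Δ·Π!·Σ² = 7/429  (sign -1)
B: Δ: 0! 8! 6! / 15! → 1/45045; sum: t=0:+1/86400 = 1/86400; 3j²(4 3 7; -1 2 -1) = Δ·Π!·Σ² = 16/2145  (sign +1)
I_A²/I_B² = (7/429)/(16/2145) = 35/16

35/16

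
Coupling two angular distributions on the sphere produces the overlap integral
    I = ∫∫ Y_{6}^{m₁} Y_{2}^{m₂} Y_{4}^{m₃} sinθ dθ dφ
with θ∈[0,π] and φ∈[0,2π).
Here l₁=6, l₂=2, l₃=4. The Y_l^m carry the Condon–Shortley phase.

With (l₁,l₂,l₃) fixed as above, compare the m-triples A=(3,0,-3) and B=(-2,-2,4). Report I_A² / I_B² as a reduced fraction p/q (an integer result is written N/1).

l's match ⇒ only the (l;m) 3-j factors differ between A and B.
A: triangle coeff Δ(6,2,4) = 1/6435; Σ_t [2,2]: t=2:+1/20160 = 1/20160; (3j)²=12/715 [(6 2 4; 3 0 -3)], sign=-1
B: triangle coeff Δ(6,2,4) = 1/6435; Σ_t [0,0]: t=0:+1/967680 = 1/967680; (3j)²=1/6435 [(6 2 4; -2 -2 4)], sign=+1
I_A²/I_B² = (12/715)/(1/6435) = 108/1

108/1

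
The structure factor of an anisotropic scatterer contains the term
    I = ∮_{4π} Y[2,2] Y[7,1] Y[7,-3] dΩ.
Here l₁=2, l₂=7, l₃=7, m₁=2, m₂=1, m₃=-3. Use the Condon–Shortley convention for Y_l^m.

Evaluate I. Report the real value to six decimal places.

Checks pass: Σm=0; 16 even; l₃=7∈[5,9].
(2·2+1)(2·7+1)(2·7+1) = 1125
Δ: 2! 2! 12! / 17! → 1/185640
sum: t=0:+1/2419200 t=1:−1/518400 t=2:+1/2419200 = -1/907200
3j²(2 7 7; 0 0 0) = Δ·Π!·Σ² = 56/3315  (sign +1)
sum: t=0:+1/3870720 = 1/3870720
3j²(2 7 7; 2 1 -3) = Δ·Π!·Σ² = 135/6188  (sign +1)
combine: 4πI² = 1125·56/3315·135/6188 = 20250/48841
take √, sign +1: I = 0.18164160

0.181642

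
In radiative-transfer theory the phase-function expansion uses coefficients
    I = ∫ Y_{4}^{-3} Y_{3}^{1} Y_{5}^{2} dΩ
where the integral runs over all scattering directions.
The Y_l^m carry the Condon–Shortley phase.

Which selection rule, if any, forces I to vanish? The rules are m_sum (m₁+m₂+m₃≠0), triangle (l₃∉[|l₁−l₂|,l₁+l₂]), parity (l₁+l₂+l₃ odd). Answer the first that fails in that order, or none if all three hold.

none

m₁+m₂+m₃ = -3 + 1 + 2 = 0  ✓
triangle: |4−3|=1 ≤ l₃=5 ≤ 4+3=7  ✓
parity: l₁+l₂+l₃ = 12 is even  ✓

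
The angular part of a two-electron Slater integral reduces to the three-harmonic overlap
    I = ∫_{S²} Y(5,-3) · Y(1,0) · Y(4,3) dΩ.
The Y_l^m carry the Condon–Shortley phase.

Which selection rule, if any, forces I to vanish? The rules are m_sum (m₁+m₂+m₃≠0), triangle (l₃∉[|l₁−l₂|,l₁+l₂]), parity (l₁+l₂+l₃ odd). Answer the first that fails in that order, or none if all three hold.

Σmᵢ = 0  ✓
l₃∈[|l₁−l₂|,l₁+l₂]=[4,6], have l₃=4  ✓
Σlᵢ = 10 ⇒ even  ✓

none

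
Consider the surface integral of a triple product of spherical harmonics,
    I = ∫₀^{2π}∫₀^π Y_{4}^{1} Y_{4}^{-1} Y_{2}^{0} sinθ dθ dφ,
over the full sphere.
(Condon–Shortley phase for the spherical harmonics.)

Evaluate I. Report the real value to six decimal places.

-0.139264

Checks pass: Σm=0; 10 even; l₃=2∈[0,8].
(2·4+1)(2·4+1)(2·2+1) = 405
Δ: 6! 2! 2! / 11! → 1/13860
sum: t=2:+1/192 t=3:−1/36 t=4:+1/192 = -5/288
3j²(4 4 2; 0 0 0) = Δ·Π!·Σ² = 20/693  (sign -1)
sum: t=1:−1/480 t=2:+1/48 t=3:−1/144 = 17/1440
3j²(4 4 2; 1 -1 0) = Δ·Π!·Σ² = 289/13860  (sign +1)
combine: 4πI² = 405·20/693·289/13860 = 1445/5929
take √, sign -1: I = -0.13926381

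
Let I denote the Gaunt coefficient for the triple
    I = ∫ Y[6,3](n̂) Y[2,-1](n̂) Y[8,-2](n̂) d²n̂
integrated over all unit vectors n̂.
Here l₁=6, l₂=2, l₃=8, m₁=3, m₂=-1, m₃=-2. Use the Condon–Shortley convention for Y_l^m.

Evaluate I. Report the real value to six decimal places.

m-sum 0 ✓  L=16 even ✓  4≤8≤8 ✓
Π(2lᵢ+1) = 13×5×17 = 1105
triangle coeff Δ(6,2,8) = 1/30940
Σ_t [0,0]: t=0:+1/2073600 = 1/2073600
(3j)²=28/1105 [(6 2 8; 0 0 0)], sign=+1
Σ_t [0,0]: t=0:+1/13063680 = 1/13063680
(3j)²=10/1547 [(6 2 8; 3 -1 -2)], sign=+1
⇒ 4πI² = 40/221
I = (+1)√(40/221/(4π)) = 0.12001318

0.120013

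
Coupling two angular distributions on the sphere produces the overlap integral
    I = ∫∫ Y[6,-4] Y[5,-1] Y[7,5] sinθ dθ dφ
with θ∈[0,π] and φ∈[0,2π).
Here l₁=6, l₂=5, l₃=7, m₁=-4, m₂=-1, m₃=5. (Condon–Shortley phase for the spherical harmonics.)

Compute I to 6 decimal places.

Rules hold: Σm=0, L=18 even, 1≤7≤11.
N = 13·11·15 = 2145
Δ = 4!·8!·6!/19! = 1/174594420
Racah Σ t=0..4: t=0:+1/4147200 t=1:−1/207360 t=2:+1/82944 t=3:−1/207360 t=4:+1/4147200 = 1/345600
⇒ 3j(6 5 7; 0 0 0)² = 420/46189, sgn -1
Racah Σ t=2..4: t=2:+1/7741440 t=3:−1/3628800 t=4:+1/24883200 = -37/348364800
⇒ 3j(6 5 7; -4 -1 5)² = 1369/176358, sgn -1
4πI² = N·(3j₀)²·(3jₘ)² = 205350/1356277
I = +1·√(0.151407/4π) = 0.10976610

0.109766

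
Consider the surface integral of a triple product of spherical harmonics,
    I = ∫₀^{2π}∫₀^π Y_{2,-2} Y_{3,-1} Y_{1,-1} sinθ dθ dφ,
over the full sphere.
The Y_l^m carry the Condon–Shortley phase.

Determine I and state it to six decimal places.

-2 − 1 − 1 = -4 ≠ 0: azimuthal integral kills it; I = 0

0.000000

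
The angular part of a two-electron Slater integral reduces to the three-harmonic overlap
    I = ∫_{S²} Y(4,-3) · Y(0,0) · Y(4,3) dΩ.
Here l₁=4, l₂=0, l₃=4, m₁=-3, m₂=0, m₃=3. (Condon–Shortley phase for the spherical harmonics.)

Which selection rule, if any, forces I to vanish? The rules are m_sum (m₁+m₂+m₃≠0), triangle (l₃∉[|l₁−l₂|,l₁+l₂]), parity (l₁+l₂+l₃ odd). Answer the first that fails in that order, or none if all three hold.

none

azimuthal sum: -3 + 0 + 3 = 0  ✓
4 ≤ 4 ≤ 4 (triangle on l)  ✓
L = 4 + 0 + 4 = 8 (even)  ✓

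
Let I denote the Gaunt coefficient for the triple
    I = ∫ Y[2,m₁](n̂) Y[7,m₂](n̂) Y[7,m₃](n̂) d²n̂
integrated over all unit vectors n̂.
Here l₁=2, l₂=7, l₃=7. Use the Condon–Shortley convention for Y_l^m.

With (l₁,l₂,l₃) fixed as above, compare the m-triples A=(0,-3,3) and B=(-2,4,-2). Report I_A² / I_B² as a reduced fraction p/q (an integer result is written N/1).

Shared (l₁,l₂,l₃)=(2,7,7): N and (l;000)² cancel in I_A²/I_B².
A: Δ = 2!·2!·12!/17! = 1/185640; Racah Σ t=0..2: t=0:+1/3870720 t=1:−1/2177280 t=2:+1/29030400 = -29/174182400; ⇒ 3j(2 7 7; 0 -3 3)² = 841/185640, sgn -1
B: Δ = 2!·2!·12!/17! = 1/185640; Racah Σ t=2..2: t=2:+1/8709120 = 1/8709120; ⇒ 3j(2 7 7; -2 4 -2)² = 55/3094, sgn -1
I_A²/I_B² = (841/185640)/(55/3094) = 841/3300

841/3300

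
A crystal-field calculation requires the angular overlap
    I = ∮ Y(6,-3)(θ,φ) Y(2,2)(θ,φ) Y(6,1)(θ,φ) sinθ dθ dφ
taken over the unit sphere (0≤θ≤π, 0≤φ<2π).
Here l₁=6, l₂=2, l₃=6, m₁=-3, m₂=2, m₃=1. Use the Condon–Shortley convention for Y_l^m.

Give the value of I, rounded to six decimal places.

m-sum 0 ✓  L=14 even ✓  4≤6≤8 ✓
Π(2lᵢ+1) = 13×5×13 = 845
triangle coeff Δ(6,2,6) = 1/90090
Σ_t [0,2]: t=0:+1/69120 t=1:−1/14400 t=2:+1/69120 = -7/172800
(3j)²=14/715 [(6 2 6; 0 0 0)], sign=-1
Σ_t [2,2]: t=2:+1/120960 = 1/120960
(3j)²=24/1001 [(6 2 6; -3 2 1)], sign=-1
⇒ 4πI² = 48/121
I = (+1)√(48/121/(4π)) = 0.17767364

0.177674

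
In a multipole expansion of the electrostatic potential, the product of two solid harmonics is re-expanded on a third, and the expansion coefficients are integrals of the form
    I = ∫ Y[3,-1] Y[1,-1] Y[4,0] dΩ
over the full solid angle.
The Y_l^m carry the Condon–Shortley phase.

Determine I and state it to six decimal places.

0.000000

-1 − 1 + 0 = -2 ≠ 0: azimuthal integral kills it; I = 0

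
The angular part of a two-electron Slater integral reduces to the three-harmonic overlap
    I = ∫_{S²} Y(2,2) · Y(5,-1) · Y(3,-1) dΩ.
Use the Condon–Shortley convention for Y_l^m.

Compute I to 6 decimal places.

-0.092802

Rules hold: Σm=0, L=10 even, 3≤3≤7.
N = 5·11·7 = 385
Δ = 4!·0!·6!/11! = 1/2310
Racah Σ t=2..2: t=2:+1/144 = 1/144
⇒ 3j(2 5 3; 0 0 0)² = 10/231, sgn -1
Racah Σ t=0..0: t=0:+1/1152 = 1/1152
⇒ 3j(2 5 3; 2 -1 -1)² = 1/154, sgn +1
4πI² = N·(3j₀)²·(3jₘ)² = 25/231
I = -1·√(0.108225/4π) = -0.09280237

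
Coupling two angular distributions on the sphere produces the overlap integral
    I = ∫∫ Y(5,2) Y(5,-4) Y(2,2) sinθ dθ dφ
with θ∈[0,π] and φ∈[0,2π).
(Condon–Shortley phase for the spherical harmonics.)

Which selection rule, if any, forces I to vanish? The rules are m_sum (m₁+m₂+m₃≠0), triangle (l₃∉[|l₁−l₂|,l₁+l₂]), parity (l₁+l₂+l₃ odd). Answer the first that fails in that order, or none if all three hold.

none

azimuthal sum: 2 − 4 + 2 = 0  ✓
0 ≤ 2 ≤ 10 (triangle on l)  ✓
L = 5 + 5 + 2 = 12 (even)  ✓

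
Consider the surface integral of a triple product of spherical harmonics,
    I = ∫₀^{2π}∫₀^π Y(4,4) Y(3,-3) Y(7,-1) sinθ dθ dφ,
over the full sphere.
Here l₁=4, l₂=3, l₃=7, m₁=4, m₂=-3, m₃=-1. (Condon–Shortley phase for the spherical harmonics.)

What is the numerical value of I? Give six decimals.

-0.006738

Rules hold: Σm=0, L=14 even, 1≤7≤7.
N = 9·7·15 = 945
Δ = 0!·8!·6!/15! = 1/45045
Racah Σ t=0..0: t=0:+1/20736 = 1/20736
⇒ 3j(4 3 7; 0 0 0)² = 35/1287, sgn -1
Racah Σ t=0..0: t=0:+1/29030400 = 1/29030400
⇒ 3j(4 3 7; 4 -3 -1)² = 1/45045, sgn +1
4πI² = N·(3j₀)²·(3jₘ)² = 35/61347
I = -1·√(0.000570525/4π) = -0.00673802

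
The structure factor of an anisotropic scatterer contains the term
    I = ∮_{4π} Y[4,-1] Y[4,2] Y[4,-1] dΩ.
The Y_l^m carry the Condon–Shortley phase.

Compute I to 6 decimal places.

Checks pass: Σm=0; 12 even; l₃=4∈[0,8].
(2·4+1)(2·4+1)(2·4+1) = 729
Δ: 4! 4! 4! / 13! → 1/450450
sum: t=0:+1/13824 t=1:−1/216 t=2:+1/64 t=3:−1/216 t=4:+1/13824 = 5/768
3j²(4 4 4; 0 0 0) = Δ·Π!·Σ² = 18/1001  (sign +1)
sum: t=2:+1/576 t=3:−1/144 t=4:+1/576 = -1/288
3j²(4 4 4; -1 2 -1) = Δ·Π!·Σ² = 20/1001  (sign +1)
combine: 4πI² = 729·18/1001·20/1001 = 262440/1002001
take √, sign +1: I = 0.14436968

0.144370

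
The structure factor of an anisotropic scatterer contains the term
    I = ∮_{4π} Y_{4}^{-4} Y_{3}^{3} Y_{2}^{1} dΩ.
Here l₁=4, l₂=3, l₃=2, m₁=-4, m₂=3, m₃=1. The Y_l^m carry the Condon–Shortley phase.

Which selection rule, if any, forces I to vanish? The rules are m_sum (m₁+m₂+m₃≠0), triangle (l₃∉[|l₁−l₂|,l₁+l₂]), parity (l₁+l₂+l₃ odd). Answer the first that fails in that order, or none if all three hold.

parity

m₁+m₂+m₃ = -4 + 3 + 1 = 0  ✓
triangle: |4−3|=1 ≤ l₃=2 ≤ 4+3=7  ✓
parity: l₁+l₂+l₃ = 9 is odd  ✗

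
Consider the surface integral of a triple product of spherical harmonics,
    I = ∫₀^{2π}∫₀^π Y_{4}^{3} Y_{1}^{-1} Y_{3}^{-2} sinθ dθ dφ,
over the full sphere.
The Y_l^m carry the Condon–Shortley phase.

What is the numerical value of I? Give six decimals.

-0.282095

Rules hold: Σm=0, L=8 even, 3≤3≤5.
N = 9·3·7 = 189
Δ = 2!·6!·0!/9! = 1/252
Racah Σ t=1..1: t=1:−1/36 = -1/36
⇒ 3j(4 1 3; 0 0 0)² = 4/63, sgn +1
Racah Σ t=0..0: t=0:+1/240 = 1/240
⇒ 3j(4 1 3; 3 -1 -2)² = 1/12, sgn -1
4πI² = N·(3j₀)²·(3jₘ)² = 1/1
I = -1·√(1/4π) = -0.28209479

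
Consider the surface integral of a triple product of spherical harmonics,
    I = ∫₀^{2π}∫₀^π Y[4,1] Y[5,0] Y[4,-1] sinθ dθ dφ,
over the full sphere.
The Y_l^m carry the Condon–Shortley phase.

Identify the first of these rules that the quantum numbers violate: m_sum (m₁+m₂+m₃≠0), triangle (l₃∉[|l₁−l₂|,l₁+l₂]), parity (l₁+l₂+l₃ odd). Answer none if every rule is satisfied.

m₁+m₂+m₃ = 1 + 0 − 1 = 0  ✓
triangle: |4−5|=1 ≤ l₃=4 ≤ 4+5=9  ✓
parity: l₁+l₂+l₃ = 13 is odd  ✗

parity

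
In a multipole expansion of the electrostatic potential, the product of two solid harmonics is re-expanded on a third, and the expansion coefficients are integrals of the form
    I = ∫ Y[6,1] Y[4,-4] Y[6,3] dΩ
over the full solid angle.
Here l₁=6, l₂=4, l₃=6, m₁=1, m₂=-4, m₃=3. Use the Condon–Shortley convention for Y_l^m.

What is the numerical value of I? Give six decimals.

Rules hold: Σm=0, L=16 even, 2≤6≤10.
N = 13·9·13 = 1521
Δ = 4!·8!·4!/17! = 1/15315300
Racah Σ t=0..4: t=0:+1/829440 t=1:−1/25920 t=2:+1/9216 t=3:−1/25920 t=4:+1/829440 = 7/207360
⇒ 3j(6 4 6; 0 0 0)² = 28/2431, sgn +1
Racah Σ t=0..0: t=0:+1/414720 = 1/414720
⇒ 3j(6 4 6; 1 -4 3)² = 49/2431, sgn -1
4πI² = N·(3j₀)²·(3jₘ)² = 12348/34969
I = -1·√(0.353113/4π) = -0.16763001

-0.167630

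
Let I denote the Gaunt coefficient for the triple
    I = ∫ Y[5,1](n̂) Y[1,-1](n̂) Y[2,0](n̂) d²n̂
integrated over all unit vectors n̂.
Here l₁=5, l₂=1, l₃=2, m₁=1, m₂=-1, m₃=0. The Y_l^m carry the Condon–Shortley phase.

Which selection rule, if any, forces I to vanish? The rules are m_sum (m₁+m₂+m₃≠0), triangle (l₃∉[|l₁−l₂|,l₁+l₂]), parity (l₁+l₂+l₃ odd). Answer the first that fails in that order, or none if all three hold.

m₁+m₂+m₃ = 1 − 1 + 0 = 0  ✓
triangle: |5−1|=4 ≤ l₃=2 ≤ 5+1=6  ✗
parity: l₁+l₂+l₃ = 8 is even

triangle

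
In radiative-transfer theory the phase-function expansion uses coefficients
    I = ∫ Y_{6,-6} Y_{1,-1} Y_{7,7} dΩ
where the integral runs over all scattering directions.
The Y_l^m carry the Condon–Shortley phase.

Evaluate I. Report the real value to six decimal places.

-0.333779

Rules hold: Σm=0, L=14 even, 5≤7≤7.
N = 13·3·15 = 585
Δ = 0!·12!·2!/15! = 1/1365
Racah Σ t=0..0: t=0:+1/518400 = 1/518400
⇒ 3j(6 1 7; 0 0 0)² = 7/195, sgn -1
Racah Σ t=0..0: t=0:+1/958003200 = 1/958003200
⇒ 3j(6 1 7; -6 -1 7)² = 1/15, sgn +1
4πI² = N·(3j₀)²·(3jₘ)² = 7/5
I = -1·√(1.4/4π) = -0.33377906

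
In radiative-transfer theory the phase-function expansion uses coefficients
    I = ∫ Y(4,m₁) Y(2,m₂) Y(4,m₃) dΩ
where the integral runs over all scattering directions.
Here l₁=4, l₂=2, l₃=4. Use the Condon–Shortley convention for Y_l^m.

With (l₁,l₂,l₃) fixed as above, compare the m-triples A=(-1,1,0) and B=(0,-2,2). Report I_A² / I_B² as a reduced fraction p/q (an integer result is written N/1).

1/18

l's match ⇒ only the (l;m) 3-j factors differ between A and B.
A: triangle coeff Δ(4,2,4) = 1/13860; Σ_t [1,2]: t=1:−1/96 t=2:+1/72 = 1/288; (3j)²=1/462 [(4 2 4; -1 1 0)], sign=+1
B: triangle coeff Δ(4,2,4) = 1/13860; Σ_t [0,0]: t=0:+1/192 = 1/192; (3j)²=3/77 [(4 2 4; 0 -2 2)], sign=+1
I_A²/I_B² = (1/462)/(3/77) = 1/18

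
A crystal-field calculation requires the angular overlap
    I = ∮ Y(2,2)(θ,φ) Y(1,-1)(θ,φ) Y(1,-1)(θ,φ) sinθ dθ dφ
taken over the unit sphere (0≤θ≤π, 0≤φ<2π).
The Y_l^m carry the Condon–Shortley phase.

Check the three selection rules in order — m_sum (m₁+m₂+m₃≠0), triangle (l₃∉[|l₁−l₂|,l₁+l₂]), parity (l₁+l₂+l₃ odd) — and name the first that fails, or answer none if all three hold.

azimuthal sum: 2 − 1 − 1 = 0  ✓
1 ≤ 1 ≤ 3 (triangle on l)  ✓
L = 2 + 1 + 1 = 4 (even)  ✓

none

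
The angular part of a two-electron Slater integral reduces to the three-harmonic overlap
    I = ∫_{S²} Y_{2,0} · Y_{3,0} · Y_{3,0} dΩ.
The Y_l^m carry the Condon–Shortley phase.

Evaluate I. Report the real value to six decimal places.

0.168209

Checks pass: Σm=0; 8 even; l₃=3∈[1,5].
(2·2+1)(2·3+1)(2·3+1) = 245
Δ: 2! 2! 4! / 9! → 1/3780
sum: t=0:+1/24 t=1:−1/4 t=2:+1/24 = -1/6
3j²(2 3 3; 0 0 0) = Δ·Π!·Σ² = 4/105  (sign +1)
(m-triple is (0,0,0) — same symbol as above.)
combine: 4πI² = 245·4/105·4/105 = 16/45
take √, sign +1: I = 0.16820883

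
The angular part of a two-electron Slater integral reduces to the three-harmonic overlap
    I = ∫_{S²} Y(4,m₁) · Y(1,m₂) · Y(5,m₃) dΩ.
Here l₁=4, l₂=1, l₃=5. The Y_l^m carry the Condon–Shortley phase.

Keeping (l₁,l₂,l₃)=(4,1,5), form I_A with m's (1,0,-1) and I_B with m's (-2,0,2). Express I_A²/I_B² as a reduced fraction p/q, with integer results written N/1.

8/7

l's match ⇒ only the (l;m) 3-j factors differ between A and B.
A: triangle coeff Δ(4,1,5) = 1/495; Σ_t [0,0]: t=0:+1/720 = 1/720; (3j)²=8/165 [(4 1 5; 1 0 -1)], sign=+1
B: triangle coeff Δ(4,1,5) = 1/495; Σ_t [0,0]: t=0:+1/1440 = 1/1440; (3j)²=7/165 [(4 1 5; -2 0 2)], sign=-1
I_A²/I_B² = (8/165)/(7/165) = 8/7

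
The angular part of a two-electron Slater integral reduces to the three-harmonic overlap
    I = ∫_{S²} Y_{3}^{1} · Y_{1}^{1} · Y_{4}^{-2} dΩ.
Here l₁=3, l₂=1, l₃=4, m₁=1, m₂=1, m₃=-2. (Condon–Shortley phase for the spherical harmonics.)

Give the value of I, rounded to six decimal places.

0.238414

Rules hold: Σm=0, L=8 even, 2≤4≤4.
N = 7·3·9 = 189
Δ = 0!·6!·2!/9! = 1/252
Racah Σ t=0..0: t=0:+1/36 = 1/36
⇒ 3j(3 1 4; 0 0 0)² = 4/63, sgn +1
Racah Σ t=0..0: t=0:+1/96 = 1/96
⇒ 3j(3 1 4; 1 1 -2)² = 5/84, sgn +1
4πI² = N·(3j₀)²·(3jₘ)² = 5/7
I = +1·√(0.714286/4π) = 0.23841361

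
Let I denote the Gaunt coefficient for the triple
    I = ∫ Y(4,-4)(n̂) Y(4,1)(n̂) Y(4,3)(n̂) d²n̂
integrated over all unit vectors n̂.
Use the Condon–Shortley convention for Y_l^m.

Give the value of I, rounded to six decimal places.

-0.168431

Checks pass: Σm=0; 12 even; l₃=4∈[0,8].
(2·4+1)(2·4+1)(2·4+1) = 729
Δ: 4! 4! 4! / 13! → 1/450450
sum: t=0:+1/13824 t=1:−1/216 t=2:+1/64 t=3:−1/216 t=4:+1/13824 = 5/768
3j²(4 4 4; 0 0 0) = Δ·Π!·Σ² = 18/1001  (sign +1)
sum: t=4:+1/3456 = 1/3456
3j²(4 4 4; -4 1 3) = Δ·Π!·Σ² = 35/1287  (sign -1)
combine: 4πI² = 729·18/1001·35/1287 = 7290/20449
take √, sign -1: I = -0.16843130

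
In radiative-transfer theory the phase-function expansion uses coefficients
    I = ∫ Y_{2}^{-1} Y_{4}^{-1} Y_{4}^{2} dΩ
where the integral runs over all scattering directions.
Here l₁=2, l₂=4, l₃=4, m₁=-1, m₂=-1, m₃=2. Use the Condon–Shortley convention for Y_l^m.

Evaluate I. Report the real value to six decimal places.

Checks pass: Σm=0; 10 even; l₃=4∈[2,6].
(2·2+1)(2·4+1)(2·4+1) = 405
Δ: 2! 2! 6! / 11! → 1/13860
sum: t=0:+1/192 t=1:−1/36 t=2:+1/192 = -5/288
3j²(2 4 4; 0 0 0) = Δ·Π!·Σ² = 20/693  (sign -1)
sum: t=1:−1/96 t=2:+1/240 = -1/160
3j²(2 4 4; -1 -1 2) = Δ·Π!·Σ² = 27/1540  (sign -1)
combine: 4πI² = 405·20/693·27/1540 = 1215/5929
take √, sign +1: I = 0.12770047

0.127700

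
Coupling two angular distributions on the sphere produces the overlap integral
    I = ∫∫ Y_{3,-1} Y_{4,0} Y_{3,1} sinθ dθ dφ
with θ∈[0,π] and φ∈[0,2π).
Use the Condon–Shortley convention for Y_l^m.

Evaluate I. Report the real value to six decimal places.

-0.025645

Rules hold: Σm=0, L=10 even, 1≤3≤7.
N = 7·9·7 = 441
Δ = 4!·2!·4!/11! = 1/34650
Racah Σ t=1..3: t=1:−1/72 t=2:+1/16 t=3:−1/72 = 5/144
⇒ 3j(3 4 3; 0 0 0)² = 2/77, sgn -1
Racah Σ t=2..4: t=2:+1/32 t=3:−1/36 t=4:+1/1152 = 5/1152
⇒ 3j(3 4 3; -1 0 1)² = 1/1386, sgn +1
4πI² = N·(3j₀)²·(3jₘ)² = 1/121
I = -1·√(0.00826446/4π) = -0.02564498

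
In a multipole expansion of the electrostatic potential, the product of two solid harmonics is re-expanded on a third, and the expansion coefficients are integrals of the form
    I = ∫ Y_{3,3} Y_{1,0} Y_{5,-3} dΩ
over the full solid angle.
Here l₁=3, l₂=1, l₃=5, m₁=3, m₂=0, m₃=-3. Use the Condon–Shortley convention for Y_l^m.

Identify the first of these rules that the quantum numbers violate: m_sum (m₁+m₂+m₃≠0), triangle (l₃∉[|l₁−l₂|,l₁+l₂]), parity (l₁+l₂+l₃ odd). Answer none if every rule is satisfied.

azimuthal sum: 3 + 0 − 3 = 0  ✓
2 ≤ 5 ≤ 4 (triangle on l)  ✗
L = 3 + 1 + 5 = 9 (odd)

triangle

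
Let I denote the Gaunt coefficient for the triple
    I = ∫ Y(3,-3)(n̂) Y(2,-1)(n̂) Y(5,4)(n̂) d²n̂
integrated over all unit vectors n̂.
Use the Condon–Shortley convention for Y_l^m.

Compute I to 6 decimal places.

Checks pass: Σm=0; 10 even; l₃=5∈[1,5].
(2·3+1)(2·2+1)(2·5+1) = 385
Δ: 0! 6! 4! / 11! → 1/2310
sum: t=0:+1/144 = 1/144
3j²(3 2 5; 0 0 0) = Δ·Π!·Σ² = 10/231  (sign -1)
sum: t=0:+1/4320 = 1/4320
3j²(3 2 5; -3 -1 4) = Δ·Π!·Σ² = 2/55  (sign -1)
combine: 4πI² = 385·10/231·2/55 = 20/33
take √, sign +1: I = 0.21961050

0.219610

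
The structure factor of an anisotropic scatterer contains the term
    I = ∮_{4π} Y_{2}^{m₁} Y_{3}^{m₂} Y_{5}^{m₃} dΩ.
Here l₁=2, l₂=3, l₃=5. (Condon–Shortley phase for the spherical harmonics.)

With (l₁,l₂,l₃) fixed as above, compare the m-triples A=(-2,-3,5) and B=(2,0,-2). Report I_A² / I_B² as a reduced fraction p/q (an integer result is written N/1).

6/1

Shared (l₁,l₂,l₃)=(2,3,5): N and (l;000)² cancel in I_A²/I_B².
A: Δ = 0!·4!·6!/11! = 1/2310; Racah Σ t=0..0: t=0:+1/17280 = 1/17280; ⇒ 3j(2 3 5; -2 -3 5)² = 1/11, sgn +1
B: Δ = 0!·4!·6!/11! = 1/2310; Racah Σ t=0..0: t=0:+1/864 = 1/864; ⇒ 3j(2 3 5; 2 0 -2)² = 1/66, sgn -1
I_A²/I_B² = (1/11)/(1/66) = 6/1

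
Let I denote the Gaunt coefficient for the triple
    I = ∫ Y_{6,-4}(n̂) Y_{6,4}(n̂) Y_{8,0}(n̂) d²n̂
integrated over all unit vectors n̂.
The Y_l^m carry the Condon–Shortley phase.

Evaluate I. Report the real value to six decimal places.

Checks pass: Σm=0; 20 even; l₃=8∈[0,12].
(2·6+1)(2·6+1)(2·8+1) = 2873
Δ: 4! 8! 8! / 21! → 1/1309458150
sum: t=0:+1/49766400 t=1:−1/3110400 t=2:+1/1327104 t=3:−1/3110400 t=4:+1/49766400 = 1/6635520
3j²(6 6 8; 0 0 0) = Δ·Π!·Σ² = 350/46189  (sign +1)
sum: t=2:+1/6502809600 t=3:−1/152409600 t=4:+1/49766400 = 89/6502809600
3j²(6 6 8; -4 4 0) = Δ·Π!·Σ² = 7921/646646  (sign +1)
combine: 4πI² = 2873·350/46189·7921/646646 = 198025/742577
take √, sign +1: I = 0.14567477

0.145675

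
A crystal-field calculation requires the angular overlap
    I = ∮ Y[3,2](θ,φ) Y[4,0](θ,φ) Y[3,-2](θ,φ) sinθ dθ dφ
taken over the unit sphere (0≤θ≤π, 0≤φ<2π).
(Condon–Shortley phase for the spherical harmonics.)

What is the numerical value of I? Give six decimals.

-0.179515

Checks pass: Σm=0; 10 even; l₃=3∈[1,7].
(2·3+1)(2·4+1)(2·3+1) = 441
Δ: 4! 2! 4! / 11! → 1/34650
sum: t=1:−1/72 t=2:+1/16 t=3:−1/72 = 5/144
3j²(3 4 3; 0 0 0) = Δ·Π!·Σ² = 2/77  (sign -1)
sum: t=0:+1/576 t=1:−1/72 = -7/576
3j²(3 4 3; 2 0 -2) = Δ·Π!·Σ² = 7/198  (sign +1)
combine: 4πI² = 441·2/77·7/198 = 49/121
take √, sign -1: I = -0.17951487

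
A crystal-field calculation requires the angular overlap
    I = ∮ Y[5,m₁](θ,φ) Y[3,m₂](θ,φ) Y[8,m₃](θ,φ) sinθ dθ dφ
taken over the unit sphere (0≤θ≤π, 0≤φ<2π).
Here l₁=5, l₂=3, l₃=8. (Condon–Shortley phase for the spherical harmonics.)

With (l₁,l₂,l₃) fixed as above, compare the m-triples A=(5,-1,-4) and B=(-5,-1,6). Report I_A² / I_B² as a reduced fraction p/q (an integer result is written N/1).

6/91

Same 5,3,8: normalisation and zero-m 3j drop out of the ratio.
A: Δ: 0! 10! 6! / 17! → 1/136136; sum: t=0:+1/174182400 = 1/174182400; 3j²(5 3 8; 5 -1 -4) = Δ·Π!·Σ² = 3/6188  (sign +1)
B: Δ: 0! 10! 6! / 17! → 1/136136; sum: t=0:+1/174182400 = 1/174182400; 3j²(5 3 8; -5 -1 6) = Δ·Π!·Σ² = 1/136  (sign +1)
I_A²/I_B² = (3/6188)/(1/136) = 6/91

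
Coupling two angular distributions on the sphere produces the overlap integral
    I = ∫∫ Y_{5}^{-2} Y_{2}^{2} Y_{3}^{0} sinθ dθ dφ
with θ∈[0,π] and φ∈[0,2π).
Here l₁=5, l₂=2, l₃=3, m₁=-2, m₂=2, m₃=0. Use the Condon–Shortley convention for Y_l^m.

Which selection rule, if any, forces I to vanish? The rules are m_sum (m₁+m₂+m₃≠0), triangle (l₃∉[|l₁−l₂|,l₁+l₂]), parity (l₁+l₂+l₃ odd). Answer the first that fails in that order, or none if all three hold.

none

m₁+m₂+m₃ = -2 + 2 + 0 = 0  ✓
triangle: |5−2|=3 ≤ l₃=3 ≤ 5+2=7  ✓
parity: l₁+l₂+l₃ = 10 is even  ✓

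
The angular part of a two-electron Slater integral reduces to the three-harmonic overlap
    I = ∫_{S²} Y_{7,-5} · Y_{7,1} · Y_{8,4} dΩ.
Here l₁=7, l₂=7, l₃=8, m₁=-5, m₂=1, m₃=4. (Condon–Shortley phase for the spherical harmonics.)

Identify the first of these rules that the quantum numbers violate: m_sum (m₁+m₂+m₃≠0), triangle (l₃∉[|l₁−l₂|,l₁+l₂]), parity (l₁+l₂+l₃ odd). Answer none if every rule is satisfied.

azimuthal sum: -5 + 1 + 4 = 0  ✓
0 ≤ 8 ≤ 14 (triangle on l)  ✓
L = 7 + 7 + 8 = 22 (even)  ✓

none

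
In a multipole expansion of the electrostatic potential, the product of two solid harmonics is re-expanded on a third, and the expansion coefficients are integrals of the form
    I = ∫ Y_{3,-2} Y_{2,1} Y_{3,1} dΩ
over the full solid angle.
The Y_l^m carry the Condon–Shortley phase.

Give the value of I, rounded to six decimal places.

0.162868

Checks pass: Σm=0; 8 even; l₃=3∈[1,5].
(2·3+1)(2·2+1)(2·3+1) = 245
Δ: 2! 4! 2! / 9! → 1/3780
sum: t=0:+1/24 t=1:−1/4 t=2:+1/24 = -1/6
3j²(3 2 3; 0 0 0) = Δ·Π!·Σ² = 4/105  (sign +1)
sum: t=1:−1/48 t=2:+1/12 = 1/16
3j²(3 2 3; -2 1 1) = Δ·Π!·Σ² = 1/28  (sign +1)
combine: 4πI² = 245·4/105·1/28 = 1/3
take √, sign +1: I = 0.16286750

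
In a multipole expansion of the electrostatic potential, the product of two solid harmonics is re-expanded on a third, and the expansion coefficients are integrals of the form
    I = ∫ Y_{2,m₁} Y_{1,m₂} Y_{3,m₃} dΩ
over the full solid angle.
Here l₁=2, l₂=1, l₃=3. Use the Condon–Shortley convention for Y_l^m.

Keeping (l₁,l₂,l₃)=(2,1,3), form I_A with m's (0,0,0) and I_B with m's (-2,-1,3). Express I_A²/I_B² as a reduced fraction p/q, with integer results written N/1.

Same 2,1,3: normalisation and zero-m 3j drop out of the ratio.
A: Δ: 0! 4! 2! / 7! → 1/105; sum: t=0:+1/4 = 1/4; 3j²(2 1 3; 0 0 0) = Δ·Π!·Σ² = 3/35  (sign -1)
B: Δ: 0! 4! 2! / 7! → 1/105; sum: t=0:+1/48 = 1/48; 3j²(2 1 3; -2 -1 3) = Δ·Π!·Σ² = 1/7  (sign +1)
I_A²/I_B² = (3/35)/(1/7) = 3/5

3/5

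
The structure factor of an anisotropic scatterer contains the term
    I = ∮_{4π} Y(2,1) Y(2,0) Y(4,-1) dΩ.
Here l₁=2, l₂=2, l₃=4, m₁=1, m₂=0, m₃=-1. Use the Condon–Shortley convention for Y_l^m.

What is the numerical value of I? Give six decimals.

-0.220728

m-sum 0 ✓  L=8 even ✓  0≤4≤4 ✓
Π(2lᵢ+1) = 5×5×9 = 225
triangle coeff Δ(2,2,4) = 1/630
Σ_t [0,0]: t=0:+1/16 = 1/16
(3j)²=2/35 [(2 2 4; 0 0 0)], sign=+1
Σ_t [0,0]: t=0:+1/24 = 1/24
(3j)²=1/21 [(2 2 4; 1 0 -1)], sign=-1
⇒ 4πI² = 30/49
I = (-1)√(30/49/(4π)) = -0.22072812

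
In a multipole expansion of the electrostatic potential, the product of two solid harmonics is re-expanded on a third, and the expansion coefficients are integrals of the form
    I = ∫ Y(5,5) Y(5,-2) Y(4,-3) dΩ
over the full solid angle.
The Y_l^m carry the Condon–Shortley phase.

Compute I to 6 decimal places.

Rules hold: Σm=0, L=14 even, 0≤4≤10.
N = 11·11·9 = 1089
Δ = 6!·4!·4!/15! = 1/3153150
Racah Σ t=1..5: t=1:−1/69120 t=2:+1/1728 t=3:−1/576 t=4:+1/1728 t=5:−1/69120 = -7/11520
⇒ 3j(5 5 4; 0 0 0)² = 2/143, sgn -1
Racah Σ t=0..0: t=0:+1/103680 = 1/103680
⇒ 3j(5 5 4; 5 -2 -3)² = 7/429, sgn -1
4πI² = N·(3j₀)²·(3jₘ)² = 42/169
I = +1·√(0.248521/4π) = 0.14062948

0.140629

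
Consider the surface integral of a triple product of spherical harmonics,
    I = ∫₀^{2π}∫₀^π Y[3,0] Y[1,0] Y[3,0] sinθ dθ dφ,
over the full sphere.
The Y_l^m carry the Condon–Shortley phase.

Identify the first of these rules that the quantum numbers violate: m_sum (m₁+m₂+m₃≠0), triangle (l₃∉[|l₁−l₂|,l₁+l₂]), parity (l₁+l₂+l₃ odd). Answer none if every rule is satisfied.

parity

Σmᵢ = 0  ✓
l₃∈[|l₁−l₂|,l₁+l₂]=[2,4], have l₃=3  ✓
Σlᵢ = 7 ⇒ odd  ✗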